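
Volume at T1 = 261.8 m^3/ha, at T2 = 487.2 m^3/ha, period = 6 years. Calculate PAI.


Formula: PAI = (V_T2 - V_T1) / (T2 - T1)
Volume increment = 487.2 - 261.8 = 225.4 m^3/ha
PAI = 225.4 / 6 = 37.57 m^3/ha/year

37.57


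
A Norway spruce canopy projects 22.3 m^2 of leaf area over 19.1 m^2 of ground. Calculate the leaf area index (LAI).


Formula: LAI = total leaf area / ground area  (dimensionless)
LAI = 22.3 m^2 / 19.1 m^2
LAI = 1.17

1.17


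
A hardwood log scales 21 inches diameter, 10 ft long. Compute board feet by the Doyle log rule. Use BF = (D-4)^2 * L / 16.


Doyle: BF = (D - 4)^2 * L / 16
Adjusted diameter = 21 - 4 = 17 in
(D-4)^2 = 17^2 = 289
BF = 289 * 10 / 16 = 181 BF

181


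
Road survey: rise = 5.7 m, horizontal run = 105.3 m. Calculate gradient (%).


Formula: Gradient = rise / run * 100
Gradient = 5.7 / 105.3 * 100 = 5.4%

5.4


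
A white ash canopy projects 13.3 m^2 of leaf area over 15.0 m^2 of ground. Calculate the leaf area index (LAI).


Formula: LAI = total leaf area / ground area  (dimensionless)
LAI = 13.3 m^2 / 15.0 m^2
LAI = 0.89

0.89


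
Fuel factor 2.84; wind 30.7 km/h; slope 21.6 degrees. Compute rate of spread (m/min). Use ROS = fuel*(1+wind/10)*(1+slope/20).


Formula: ROS = fuel * (1 + wind/10) * (1 + slope/20)
Wind factor = 1 + 30.7/10 = 4.07
Slope factor = 1 + 21.6/20 = 2.08
ROS = 2.84 * 4.07 * 2.08 = 24.04 m/min

24.04


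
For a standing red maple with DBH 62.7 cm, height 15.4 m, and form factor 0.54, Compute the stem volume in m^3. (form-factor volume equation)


Formula: V = pi * (DBH/200)^2 * H * ff
Radius = DBH/200 = 62.7/200 = 0.3135 m
Radius^2 = 0.3135^2 = 0.09828225 m^2
V = pi * 0.09828225 * 15.4 * 0.54
V = 2.568 m^3

2.568


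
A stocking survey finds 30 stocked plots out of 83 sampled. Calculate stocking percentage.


Formula: Stocking % = stocked plots / total plots * 100
Stocking = 30 / 83 * 100
Stocking = 0.3614 * 100 = 36.1%

36.1


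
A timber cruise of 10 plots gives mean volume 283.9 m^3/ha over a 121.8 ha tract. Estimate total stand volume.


Formula: Total Volume = Mean Volume per ha * Total Area
Total Volume = 283.9 m^3/ha * 121.8 ha
Total Volume = 34579 m^3

34579


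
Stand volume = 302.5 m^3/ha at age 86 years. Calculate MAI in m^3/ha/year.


Formula: MAI = Total Volume / Stand Age
MAI = 302.5 m^3/ha / 86 years
MAI = 3.52 m^3/ha/year

3.52


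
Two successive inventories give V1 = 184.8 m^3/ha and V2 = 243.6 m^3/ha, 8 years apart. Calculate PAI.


Formula: PAI = (V_T2 - V_T1) / (T2 - T1)
Volume increment = 243.6 - 184.8 = 58.8 m^3/ha
PAI = 58.8 / 8 = 7.35 m^3/ha/year

7.35


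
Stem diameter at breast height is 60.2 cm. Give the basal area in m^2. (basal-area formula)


Formula: BA = pi * (DBH/2)^2 / 10000  (cm^2 to m^2)
Radius = DBH/2 = 60.2/2 = 30.1 cm
BA = pi * 30.1^2 / 10000
   = 2846.3144 cm^2 / 10000
   = 0.2846 m^2

0.2846


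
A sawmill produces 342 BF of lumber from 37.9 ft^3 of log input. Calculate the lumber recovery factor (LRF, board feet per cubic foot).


Formula: LRF = Lumber Output (BF) / Log Input (ft^3)
LRF = 342 BF / 37.9 ft^3
LRF = 9.02 BF/ft^3

9.02


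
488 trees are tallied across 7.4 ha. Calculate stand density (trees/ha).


Formula: Stand Density = N_trees / Area_ha
Density = 488 trees / 7.4 ha
Density = 66 trees/ha

66


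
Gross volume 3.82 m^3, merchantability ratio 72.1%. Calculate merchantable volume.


Formula: MV = V_total * (merchantable_pct / 100)
Merchantable fraction = 72.1% / 100 = 0.721
MV = 3.82 m^3 * 0.721 = 2.754 m^3

2.754


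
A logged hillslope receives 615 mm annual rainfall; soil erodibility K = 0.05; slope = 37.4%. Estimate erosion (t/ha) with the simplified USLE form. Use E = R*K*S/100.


Formula: E = R * K * S / 100  (simplified USLE)
R * K = 615 * 0.05 = 30.75
E = 30.75 * 37.4 / 100 = 11.5 t/ha

11.5


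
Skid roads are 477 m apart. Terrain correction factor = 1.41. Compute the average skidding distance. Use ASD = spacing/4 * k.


Formula: ASD = (spacing / 4) * correction
Uncorrected distance = spacing / 4 = 477 / 4 = 119.25 m
ASD = 119.25 * 1.41 = 168 m

168


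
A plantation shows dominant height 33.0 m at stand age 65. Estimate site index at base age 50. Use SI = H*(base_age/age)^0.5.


Formula: SI = H_dom * (base_age / age)^0.5
Age ratio = 50 / 65 = 0.76923
sqrt(age_ratio) = 0.87706
SI = 33.0 * 0.87706 = 28.9 m

28.9


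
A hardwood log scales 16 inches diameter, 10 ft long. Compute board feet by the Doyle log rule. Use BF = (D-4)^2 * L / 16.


Doyle: BF = (D - 4)^2 * L / 16
Adjusted diameter = 16 - 4 = 12 in
(D-4)^2 = 12^2 = 144
BF = 144 * 10 / 16 = 90 BF

90


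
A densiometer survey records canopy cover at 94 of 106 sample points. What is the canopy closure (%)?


Formula: Canopy closure = covered points / total points * 100
Closure = 94 / 106 * 100
Closure = 0.8868 * 100 = 88.7%

88.7


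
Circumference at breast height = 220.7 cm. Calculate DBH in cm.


Formula: DBH = C / pi
DBH = 220.7 / pi
pi = 3.14159...
DBH = 70.3 cm

70.3


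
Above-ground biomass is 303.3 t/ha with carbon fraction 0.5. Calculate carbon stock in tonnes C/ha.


Formula: Carbon Stock = Biomass * Carbon Fraction
C = 303.3 t/ha * 0.5
C = 151.7 t C/ha

151.7


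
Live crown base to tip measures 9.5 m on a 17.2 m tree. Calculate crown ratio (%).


Formula: Crown Ratio = (Crown Length / Total Height) * 100
CR = (9.5 m / 17.2 m) * 100
CR = 0.5523 * 100 = 55.2%

55.2


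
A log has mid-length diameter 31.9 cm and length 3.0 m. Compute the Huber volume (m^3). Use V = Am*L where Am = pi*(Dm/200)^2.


Huber: V = Am * L,  Am = pi*(Dm/200)^2
Am = pi*(31.9/200)^2 = 0.079923 m^2
V = 0.079923*3.0 = 0.2398 m^3

0.2398


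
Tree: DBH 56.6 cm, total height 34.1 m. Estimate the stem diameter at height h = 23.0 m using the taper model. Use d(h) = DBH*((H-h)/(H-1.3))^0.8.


Taper: d(h) = DBH * ((H - h) / (H - 1.3))^0.8
Numerator = H - h = 34.1 - 23.0 = 11.1 m
Denominator = H - 1.3 = 34.1 - 1.3 = 32.8 m
Ratio = 11.1 / 32.8 = 0.33841
d = 56.6 * 0.33841^0.8 = 23.8 cm

23.8


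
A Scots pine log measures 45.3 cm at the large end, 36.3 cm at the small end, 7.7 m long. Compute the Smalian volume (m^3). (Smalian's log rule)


Smalian: V = (A1 + A2)/2 * L,  A = pi*(D/200)^2
A1 = pi*(45.3/200)^2 = 0.161171 m^2
A2 = pi*(36.3/200)^2 = 0.103491 m^2
V = (0.161171+0.103491)/2*7.7 = 1.0189 m^3

1.0189


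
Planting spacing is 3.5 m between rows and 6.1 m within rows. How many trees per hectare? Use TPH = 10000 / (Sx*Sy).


Formula: TPH = 10000 m^2/ha / (spacing_x * spacing_y)
Area per tree = 3.5 m * 6.1 m = 21.35 m^2
TPH = 10000 / 21.35 = 468 trees/ha

468


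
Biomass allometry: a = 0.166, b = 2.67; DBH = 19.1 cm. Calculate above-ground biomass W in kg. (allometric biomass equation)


Formula: W = a * DBH^b  (allometric power law)
DBH^b = 19.1^2.67 = 2632.4437
W = 0.166 * 2632.4437 = 437.0 kg

437.0


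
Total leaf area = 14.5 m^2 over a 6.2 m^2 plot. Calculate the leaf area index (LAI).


Formula: LAI = total leaf area / ground area  (dimensionless)
LAI = 14.5 m^2 / 6.2 m^2
LAI = 2.34

2.34


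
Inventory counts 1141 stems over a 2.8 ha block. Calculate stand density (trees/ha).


Formula: Stand Density = N_trees / Area_ha
Density = 1141 trees / 2.8 ha
Density = 408 trees/ha

408


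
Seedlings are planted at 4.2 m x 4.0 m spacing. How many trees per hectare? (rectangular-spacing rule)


Formula: TPH = 10000 m^2/ha / (spacing_x * spacing_y)
Area per tree = 4.2 m * 4.0 m = 16.8 m^2
TPH = 10000 / 16.8 = 595 trees/ha

595


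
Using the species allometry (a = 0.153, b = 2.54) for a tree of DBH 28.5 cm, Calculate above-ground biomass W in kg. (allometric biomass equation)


Formula: W = a * DBH^b  (allometric power law)
DBH^b = 28.5^2.54 = 4957.9934
W = 0.153 * 4957.9934 = 758.6 kg

758.6


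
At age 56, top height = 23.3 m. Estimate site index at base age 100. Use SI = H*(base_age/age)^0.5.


Formula: SI = H_dom * (base_age / age)^0.5
Age ratio = 100 / 56 = 1.78571
sqrt(age_ratio) = 1.33631
SI = 23.3 * 1.33631 = 31.1 m

31.1


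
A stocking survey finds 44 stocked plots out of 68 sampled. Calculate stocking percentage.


Formula: Stocking % = stocked plots / total plots * 100
Stocking = 44 / 68 * 100
Stocking = 0.6471 * 100 = 64.7%

64.7


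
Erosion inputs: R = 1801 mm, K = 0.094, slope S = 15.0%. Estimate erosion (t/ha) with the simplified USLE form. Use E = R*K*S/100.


Formula: E = R * K * S / 100  (simplified USLE)
R * K = 1801 * 0.094 = 169.294
E = 169.294 * 15.0 / 100 = 25.39 t/ha

25.39


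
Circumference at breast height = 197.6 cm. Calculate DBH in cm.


Formula: DBH = C / pi
DBH = 197.6 / pi
pi = 3.14159...
DBH = 62.9 cm

62.9


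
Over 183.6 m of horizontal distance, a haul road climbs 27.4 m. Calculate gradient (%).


Formula: Gradient = rise / run * 100
Gradient = 27.4 / 183.6 * 100 = 14.9%

14.9


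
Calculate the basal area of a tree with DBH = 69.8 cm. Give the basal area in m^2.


Formula: BA = pi * (DBH/2)^2 / 10000  (cm^2 to m^2)
Radius = DBH/2 = 69.8/2 = 34.9 cm
BA = pi * 34.9^2 / 10000
   = 3826.4913 cm^2 / 10000
   = 0.3826 m^2

0.3826


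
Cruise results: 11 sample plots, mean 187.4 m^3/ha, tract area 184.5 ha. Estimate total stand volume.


Formula: Total Volume = Mean Volume per ha * Total Area
Total Volume = 187.4 m^3/ha * 184.5 ha
Total Volume = 34575 m^3

34575


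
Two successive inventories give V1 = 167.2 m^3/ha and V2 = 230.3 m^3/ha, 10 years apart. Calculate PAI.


Formula: PAI = (V_T2 - V_T1) / (T2 - T1)
Volume increment = 230.3 - 167.2 = 63.1 m^3/ha
PAI = 63.1 / 10 = 6.31 m^3/ha/year

6.31


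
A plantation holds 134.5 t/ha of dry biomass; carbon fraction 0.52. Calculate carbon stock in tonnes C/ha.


Formula: Carbon Stock = Biomass * Carbon Fraction
C = 134.5 t/ha * 0.52
C = 69.9 t C/ha

69.9


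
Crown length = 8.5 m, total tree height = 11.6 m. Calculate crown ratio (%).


Formula: Crown Ratio = (Crown Length / Total Height) * 100
CR = (8.5 m / 11.6 m) * 100
CR = 0.7328 * 100 = 73.3%

73.3


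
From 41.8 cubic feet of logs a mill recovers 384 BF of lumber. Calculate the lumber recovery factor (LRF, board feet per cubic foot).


Formula: LRF = Lumber Output (BF) / Log Input (ft^3)
LRF = 384 BF / 41.8 ft^3
LRF = 9.19 BF/ft^3

9.19


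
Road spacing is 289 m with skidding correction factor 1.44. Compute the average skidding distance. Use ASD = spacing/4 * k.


Formula: ASD = (spacing / 4) * correction
Uncorrected distance = spacing / 4 = 289 / 4 = 72.25 m
ASD = 72.25 * 1.44 = 104 m

104


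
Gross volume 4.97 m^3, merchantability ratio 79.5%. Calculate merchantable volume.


Formula: MV = V_total * (merchantable_pct / 100)
Merchantable fraction = 79.5% / 100 = 0.795
MV = 4.97 m^3 * 0.795 = 3.951 m^3

3.951


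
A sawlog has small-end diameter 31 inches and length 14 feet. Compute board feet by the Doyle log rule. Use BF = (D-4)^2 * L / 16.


Doyle: BF = (D - 4)^2 * L / 16
Adjusted diameter = 31 - 4 = 27 in
(D-4)^2 = 27^2 = 729
BF = 729 * 14 / 16 = 638 BF

638


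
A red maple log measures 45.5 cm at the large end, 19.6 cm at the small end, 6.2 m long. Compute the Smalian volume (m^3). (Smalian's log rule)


Smalian: V = (A1 + A2)/2 * L,  A = pi*(D/200)^2
A1 = pi*(45.5/200)^2 = 0.162597 m^2
A2 = pi*(19.6/200)^2 = 0.030172 m^2
V = (0.162597+0.030172)/2*6.2 = 0.5976 m^3

0.5976


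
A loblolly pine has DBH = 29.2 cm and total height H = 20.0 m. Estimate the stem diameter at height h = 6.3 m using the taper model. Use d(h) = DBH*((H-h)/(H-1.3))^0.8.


Taper: d(h) = DBH * ((H - h) / (H - 1.3))^0.8
Numerator = H - h = 20.0 - 6.3 = 13.7 m
Denominator = H - 1.3 = 20.0 - 1.3 = 18.7 m
Ratio = 13.7 / 18.7 = 0.73262
d = 29.2 * 0.73262^0.8 = 22.8 cm

22.8


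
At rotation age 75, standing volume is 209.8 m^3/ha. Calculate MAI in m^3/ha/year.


Formula: MAI = Total Volume / Stand Age
MAI = 209.8 m^3/ha / 75 years
MAI = 2.8 m^3/ha/year

2.8


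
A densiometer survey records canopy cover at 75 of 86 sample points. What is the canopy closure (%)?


Formula: Canopy closure = covered points / total points * 100
Closure = 75 / 86 * 100
Closure = 0.8721 * 100 = 87.2%

87.2


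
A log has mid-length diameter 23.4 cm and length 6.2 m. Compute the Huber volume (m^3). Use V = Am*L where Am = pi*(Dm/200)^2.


Huber: V = Am * L,  Am = pi*(Dm/200)^2
Am = pi*(23.4/200)^2 = 0.043005 m^2
V = 0.043005*6.2 = 0.2666 m^3

0.2666


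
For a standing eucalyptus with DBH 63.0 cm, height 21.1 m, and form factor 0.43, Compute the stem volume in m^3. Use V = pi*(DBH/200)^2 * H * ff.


Formula: V = pi * (DBH/200)^2 * H * ff
Radius = DBH/200 = 63.0/200 = 0.315 m
Radius^2 = 0.315^2 = 0.099225 m^2
V = pi * 0.099225 * 21.1 * 0.43
V = 2.828 m^3

2.828


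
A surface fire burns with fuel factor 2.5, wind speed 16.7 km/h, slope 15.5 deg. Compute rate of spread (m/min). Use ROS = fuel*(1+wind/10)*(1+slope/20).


Formula: ROS = fuel * (1 + wind/10) * (1 + slope/20)
Wind factor = 1 + 16.7/10 = 2.67
Slope factor = 1 + 15.5/20 = 1.775
ROS = 2.5 * 2.67 * 1.775 = 11.85 m/min

11.85


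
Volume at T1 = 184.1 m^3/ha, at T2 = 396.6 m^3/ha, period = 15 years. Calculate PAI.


Formula: PAI = (V_T2 - V_T1) / (T2 - T1)
Volume increment = 396.6 - 184.1 = 212.5 m^3/ha
PAI = 212.5 / 15 = 14.17 m^3/ha/year

14.17


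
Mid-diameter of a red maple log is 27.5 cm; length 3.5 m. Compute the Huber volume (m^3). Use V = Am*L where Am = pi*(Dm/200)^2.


Huber: V = Am * L,  Am = pi*(Dm/200)^2
Am = pi*(27.5/200)^2 = 0.059396 m^2
V = 0.059396*3.5 = 0.2079 m^3

0.2079


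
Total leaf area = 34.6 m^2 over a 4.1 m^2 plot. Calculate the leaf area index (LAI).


Formula: LAI = total leaf area / ground area  (dimensionless)
LAI = 34.6 m^2 / 4.1 m^2
LAI = 8.44

8.44


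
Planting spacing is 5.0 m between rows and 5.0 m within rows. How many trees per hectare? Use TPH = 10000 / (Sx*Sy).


Formula: TPH = 10000 m^2/ha / (spacing_x * spacing_y)
Area per tree = 5.0 m * 5.0 m = 25.0 m^2
TPH = 10000 / 25.0 = 400 trees/ha

400


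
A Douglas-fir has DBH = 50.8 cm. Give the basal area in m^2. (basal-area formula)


Formula: BA = pi * (DBH/2)^2 / 10000  (cm^2 to m^2)
Radius = DBH/2 = 50.8/2 = 25.4 cm
BA = pi * 25.4^2 / 10000
   = 2026.8299 cm^2 / 10000
   = 0.2027 m^2

0.2027


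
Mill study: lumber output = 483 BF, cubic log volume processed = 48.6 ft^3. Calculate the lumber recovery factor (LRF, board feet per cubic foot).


Formula: LRF = Lumber Output (BF) / Log Input (ft^3)
LRF = 483 BF / 48.6 ft^3
LRF = 9.94 BF/ft^3

9.94


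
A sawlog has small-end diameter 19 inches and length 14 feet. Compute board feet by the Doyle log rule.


Doyle: BF = (D - 4)^2 * L / 16
Adjusted diameter = 19 - 4 = 15 in
(D-4)^2 = 15^2 = 225
BF = 225 * 14 / 16 = 197 BF

197


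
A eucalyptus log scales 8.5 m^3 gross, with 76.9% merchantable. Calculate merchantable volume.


Formula: MV = V_total * (merchantable_pct / 100)
Merchantable fraction = 76.9% / 100 = 0.769
MV = 8.5 m^3 * 0.769 = 6.537 m^3

6.537


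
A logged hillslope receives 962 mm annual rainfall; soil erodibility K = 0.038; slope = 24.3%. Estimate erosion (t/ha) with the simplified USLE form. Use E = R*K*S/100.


Formula: E = R * K * S / 100  (simplified USLE)
R * K = 962 * 0.038 = 36.556
E = 36.556 * 24.3 / 100 = 8.88 t/ha

8.88


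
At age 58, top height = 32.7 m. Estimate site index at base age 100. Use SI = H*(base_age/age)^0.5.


Formula: SI = H_dom * (base_age / age)^0.5
Age ratio = 100 / 58 = 1.72414
sqrt(age_ratio) = 1.31306
SI = 32.7 * 1.31306 = 42.9 m

42.9


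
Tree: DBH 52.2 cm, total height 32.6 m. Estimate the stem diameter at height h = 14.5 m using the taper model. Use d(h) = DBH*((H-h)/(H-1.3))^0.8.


Taper: d(h) = DBH * ((H - h) / (H - 1.3))^0.8
Numerator = H - h = 32.6 - 14.5 = 18.1 m
Denominator = H - 1.3 = 32.6 - 1.3 = 31.3 m
Ratio = 18.1 / 31.3 = 0.57827
d = 52.2 * 0.57827^0.8 = 33.7 cm

33.7


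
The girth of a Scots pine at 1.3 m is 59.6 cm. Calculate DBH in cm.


Formula: DBH = C / pi
DBH = 59.6 / pi
pi = 3.14159...
DBH = 19.0 cm

19.0


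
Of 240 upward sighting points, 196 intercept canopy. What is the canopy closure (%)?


Formula: Canopy closure = covered points / total points * 100
Closure = 196 / 240 * 100
Closure = 0.8167 * 100 = 81.7%

81.7


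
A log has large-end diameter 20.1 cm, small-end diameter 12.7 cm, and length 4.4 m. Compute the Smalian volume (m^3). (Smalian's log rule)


Smalian: V = (A1 + A2)/2 * L,  A = pi*(D/200)^2
A1 = pi*(20.1/200)^2 = 0.031731 m^2
A2 = pi*(12.7/200)^2 = 0.012668 m^2
V = (0.031731+0.012668)/2*4.4 = 0.0977 m^3

0.0977


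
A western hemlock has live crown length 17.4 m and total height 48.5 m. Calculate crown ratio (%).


Formula: Crown Ratio = (Crown Length / Total Height) * 100
CR = (17.4 m / 48.5 m) * 100
CR = 0.3588 * 100 = 35.9%

35.9


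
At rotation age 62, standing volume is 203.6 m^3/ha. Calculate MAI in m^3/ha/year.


Formula: MAI = Total Volume / Stand Age
MAI = 203.6 m^3/ha / 62 years
MAI = 3.28 m^3/ha/year

3.28


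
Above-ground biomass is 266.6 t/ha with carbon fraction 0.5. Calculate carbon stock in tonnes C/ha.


Formula: Carbon Stock = Biomass * Carbon Fraction
C = 266.6 t/ha * 0.5
C = 133.3 t C/ha

133.3


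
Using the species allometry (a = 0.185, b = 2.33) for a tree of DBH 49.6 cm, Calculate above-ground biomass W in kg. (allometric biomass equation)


Formula: W = a * DBH^b  (allometric power law)
DBH^b = 49.6^2.33 = 8922.2072
W = 0.185 * 8922.2072 = 1650.6 kg

1650.6


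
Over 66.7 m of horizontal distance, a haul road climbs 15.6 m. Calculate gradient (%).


Formula: Gradient = rise / run * 100
Gradient = 15.6 / 66.7 * 100 = 23.4%

23.4


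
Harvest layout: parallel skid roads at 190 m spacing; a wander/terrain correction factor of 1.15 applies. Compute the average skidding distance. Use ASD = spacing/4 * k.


Formula: ASD = (spacing / 4) * correction
Uncorrected distance = spacing / 4 = 190 / 4 = 47.5 m
ASD = 47.5 * 1.15 = 55 m

55


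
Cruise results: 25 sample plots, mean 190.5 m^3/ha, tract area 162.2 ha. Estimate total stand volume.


Formula: Total Volume = Mean Volume per ha * Total Area
Total Volume = 190.5 m^3/ha * 162.2 ha
Total Volume = 30899 m^3

30899


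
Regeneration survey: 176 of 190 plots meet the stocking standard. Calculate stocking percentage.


Formula: Stocking % = stocked plots / total plots * 100
Stocking = 176 / 190 * 100
Stocking = 0.9263 * 100 = 92.6%

92.6


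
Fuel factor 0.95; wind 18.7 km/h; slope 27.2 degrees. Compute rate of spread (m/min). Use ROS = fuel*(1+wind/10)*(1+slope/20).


Formula: ROS = fuel * (1 + wind/10) * (1 + slope/20)
Wind factor = 1 + 18.7/10 = 2.87
Slope factor = 1 + 27.2/20 = 2.36
ROS = 0.95 * 2.87 * 2.36 = 6.43 m/min

6.43


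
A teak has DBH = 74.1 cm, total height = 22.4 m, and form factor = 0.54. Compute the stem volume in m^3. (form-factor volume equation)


Formula: V = pi * (DBH/200)^2 * H * ff
Radius = DBH/200 = 74.1/200 = 0.3705 m
Radius^2 = 0.3705^2 = 0.13727025 m^2
V = pi * 0.13727025 * 22.4 * 0.54
V = 5.216 m^3

5.216


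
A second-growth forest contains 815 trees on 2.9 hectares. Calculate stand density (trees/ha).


Formula: Stand Density = N_trees / Area_ha
Density = 815 trees / 2.9 ha
Density = 281 trees/ha

281


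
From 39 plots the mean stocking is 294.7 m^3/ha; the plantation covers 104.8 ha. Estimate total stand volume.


Formula: Total Volume = Mean Volume per ha * Total Area
Total Volume = 294.7 m^3/ha * 104.8 ha
Total Volume = 30885 m^3

30885


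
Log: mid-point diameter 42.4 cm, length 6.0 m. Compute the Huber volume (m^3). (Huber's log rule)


Huber: V = Am * L,  Am = pi*(Dm/200)^2
Am = pi*(42.4/200)^2 = 0.141196 m^2
V = 0.141196*6.0 = 0.8472 m^3

0.8472


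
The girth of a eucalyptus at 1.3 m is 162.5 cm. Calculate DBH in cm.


Formula: DBH = C / pi
DBH = 162.5 / pi
pi = 3.14159...
DBH = 51.7 cm

51.7


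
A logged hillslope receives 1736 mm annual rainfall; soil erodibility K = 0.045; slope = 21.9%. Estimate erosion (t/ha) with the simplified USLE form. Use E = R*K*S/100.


Formula: E = R * K * S / 100  (simplified USLE)
R * K = 1736 * 0.045 = 78.12
E = 78.12 * 21.9 / 100 = 17.11 t/ha

17.11


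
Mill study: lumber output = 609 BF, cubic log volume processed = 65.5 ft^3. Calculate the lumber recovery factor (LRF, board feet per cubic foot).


Formula: LRF = Lumber Output (BF) / Log Input (ft^3)
LRF = 609 BF / 65.5 ft^3
LRF = 9.3 BF/ft^3

9.3


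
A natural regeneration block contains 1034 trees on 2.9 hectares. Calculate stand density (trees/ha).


Formula: Stand Density = N_trees / Area_ha
Density = 1034 trees / 2.9 ha
Density = 357 trees/ha

357


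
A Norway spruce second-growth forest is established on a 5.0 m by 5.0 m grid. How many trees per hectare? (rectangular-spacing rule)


Formula: TPH = 10000 m^2/ha / (spacing_x * spacing_y)
Area per tree = 5.0 m * 5.0 m = 25.0 m^2
TPH = 10000 / 25.0 = 400 trees/ha

400


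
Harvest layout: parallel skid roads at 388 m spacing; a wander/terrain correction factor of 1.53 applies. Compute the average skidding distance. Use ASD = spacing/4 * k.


Formula: ASD = (spacing / 4) * correction
Uncorrected distance = spacing / 4 = 388 / 4 = 97 m
ASD = 97 * 1.53 = 148 m

148


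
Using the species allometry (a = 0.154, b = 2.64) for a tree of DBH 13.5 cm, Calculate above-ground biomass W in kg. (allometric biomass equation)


Formula: W = a * DBH^b  (allometric power law)
DBH^b = 13.5^2.64 = 964.0091
W = 0.154 * 964.0091 = 148.5 kg

148.5


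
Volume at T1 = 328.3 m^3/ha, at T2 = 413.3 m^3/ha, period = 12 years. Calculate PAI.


Formula: PAI = (V_T2 - V_T1) / (T2 - T1)
Volume increment = 413.3 - 328.3 = 85.0 m^3/ha
PAI = 85.0 / 12 = 7.08 m^3/ha/year

7.08


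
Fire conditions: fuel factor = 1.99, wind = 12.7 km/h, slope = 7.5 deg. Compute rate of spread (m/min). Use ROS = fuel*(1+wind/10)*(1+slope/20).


Formula: ROS = fuel * (1 + wind/10) * (1 + slope/20)
Wind factor = 1 + 12.7/10 = 2.27
Slope factor = 1 + 7.5/20 = 1.375
ROS = 1.99 * 2.27 * 1.375 = 6.21 m/min

6.21


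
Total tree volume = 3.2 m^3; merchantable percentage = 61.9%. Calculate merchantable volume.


Formula: MV = V_total * (merchantable_pct / 100)
Merchantable fraction = 61.9% / 100 = 0.619
MV = 3.2 m^3 * 0.619 = 1.981 m^3

1.981


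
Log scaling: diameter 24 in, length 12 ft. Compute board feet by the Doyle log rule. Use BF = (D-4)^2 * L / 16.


Doyle: BF = (D - 4)^2 * L / 16
Adjusted diameter = 24 - 4 = 20 in
(D-4)^2 = 20^2 = 400
BF = 400 * 12 / 16 = 300 BF

300


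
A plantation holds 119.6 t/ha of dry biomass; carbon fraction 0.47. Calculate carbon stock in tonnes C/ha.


Formula: Carbon Stock = Biomass * Carbon Fraction
C = 119.6 t/ha * 0.47
C = 56.2 t C/ha

56.2


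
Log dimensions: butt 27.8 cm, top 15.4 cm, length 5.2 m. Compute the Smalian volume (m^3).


Smalian: V = (A1 + A2)/2 * L,  A = pi*(D/200)^2
A1 = pi*(27.8/200)^2 = 0.060699 m^2
A2 = pi*(15.4/200)^2 = 0.018627 m^2
V = (0.060699+0.018627)/2*5.2 = 0.2062 m^3

0.2062


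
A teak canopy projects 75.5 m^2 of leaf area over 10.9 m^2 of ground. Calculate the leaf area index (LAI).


Formula: LAI = total leaf area / ground area  (dimensionless)
LAI = 75.5 m^2 / 10.9 m^2
LAI = 6.93

6.93


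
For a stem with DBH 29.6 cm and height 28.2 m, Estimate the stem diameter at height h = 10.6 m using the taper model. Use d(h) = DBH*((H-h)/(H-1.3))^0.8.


Taper: d(h) = DBH * ((H - h) / (H - 1.3))^0.8
Numerator = H - h = 28.2 - 10.6 = 17.6 m
Denominator = H - 1.3 = 28.2 - 1.3 = 26.9 m
Ratio = 17.6 / 26.9 = 0.65428
d = 29.6 * 0.65428^0.8 = 21.1 cm

21.1


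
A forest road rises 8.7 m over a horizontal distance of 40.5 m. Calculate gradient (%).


Formula: Gradient = rise / run * 100
Gradient = 8.7 / 40.5 * 100 = 21.5%

21.5


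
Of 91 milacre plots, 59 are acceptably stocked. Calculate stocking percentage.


Formula: Stocking % = stocked plots / total plots * 100
Stocking = 59 / 91 * 100
Stocking = 0.6484 * 100 = 64.8%

64.8


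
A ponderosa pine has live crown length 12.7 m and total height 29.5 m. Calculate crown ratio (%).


Formula: Crown Ratio = (Crown Length / Total Height) * 100
CR = (12.7 m / 29.5 m) * 100
CR = 0.4305 * 100 = 43.1%

43.1


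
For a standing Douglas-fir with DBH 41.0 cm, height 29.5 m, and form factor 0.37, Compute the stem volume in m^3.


Formula: V = pi * (DBH/200)^2 * H * ff
Radius = DBH/200 = 41.0/200 = 0.205 m
Radius^2 = 0.205^2 = 0.042025 m^2
V = pi * 0.042025 * 29.5 * 0.37
V = 1.441 m^3

1.441


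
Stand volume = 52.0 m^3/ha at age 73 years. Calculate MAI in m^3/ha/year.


Formula: MAI = Total Volume / Stand Age
MAI = 52.0 m^3/ha / 73 years
MAI = 0.71 m^3/ha/year

0.71


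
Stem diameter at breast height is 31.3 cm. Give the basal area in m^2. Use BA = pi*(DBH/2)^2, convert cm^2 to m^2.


Formula: BA = pi * (DBH/2)^2 / 10000  (cm^2 to m^2)
Radius = DBH/2 = 31.3/2 = 15.65 cm
BA = pi * 15.65^2 / 10000
   = 769.4467 cm^2 / 10000
   = 0.0769 m^2

0.0769


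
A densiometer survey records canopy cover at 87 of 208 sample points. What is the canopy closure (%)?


Formula: Canopy closure = covered points / total points * 100
Closure = 87 / 208 * 100
Closure = 0.4183 * 100 = 41.8%

41.8


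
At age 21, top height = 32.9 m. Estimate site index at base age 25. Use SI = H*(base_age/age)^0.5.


Formula: SI = H_dom * (base_age / age)^0.5
Age ratio = 25 / 21 = 1.19048
sqrt(age_ratio) = 1.09109
SI = 32.9 * 1.09109 = 35.9 m

35.9


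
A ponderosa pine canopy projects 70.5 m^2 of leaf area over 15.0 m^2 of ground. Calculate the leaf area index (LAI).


Formula: LAI = total leaf area / ground area  (dimensionless)
LAI = 70.5 m^2 / 15.0 m^2
LAI = 4.7

4.7


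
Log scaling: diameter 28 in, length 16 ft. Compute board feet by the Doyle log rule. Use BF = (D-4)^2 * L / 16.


Doyle: BF = (D - 4)^2 * L / 16
Adjusted diameter = 28 - 4 = 24 in
(D-4)^2 = 24^2 = 576
BF = 576 * 16 / 16 = 576 BF

576


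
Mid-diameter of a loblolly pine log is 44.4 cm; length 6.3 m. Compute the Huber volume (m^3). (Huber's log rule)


Huber: V = Am * L,  Am = pi*(Dm/200)^2
Am = pi*(44.4/200)^2 = 0.15483 m^2
V = 0.15483*6.3 = 0.9754 m^3

0.9754


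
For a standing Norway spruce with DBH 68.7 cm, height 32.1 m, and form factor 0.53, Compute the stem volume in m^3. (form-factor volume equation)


Formula: V = pi * (DBH/200)^2 * H * ff
Radius = DBH/200 = 68.7/200 = 0.3435 m
Radius^2 = 0.3435^2 = 0.11799225 m^2
V = pi * 0.11799225 * 32.1 * 0.53
V = 6.306 m^3

6.306


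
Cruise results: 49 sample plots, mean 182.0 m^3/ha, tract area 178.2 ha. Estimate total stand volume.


Formula: Total Volume = Mean Volume per ha * Total Area
Total Volume = 182.0 m^3/ha * 178.2 ha
Total Volume = 32432 m^3

32432


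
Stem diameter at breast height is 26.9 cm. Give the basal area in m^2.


Formula: BA = pi * (DBH/2)^2 / 10000  (cm^2 to m^2)
Radius = DBH/2 = 26.9/2 = 13.45 cm
BA = pi * 13.45^2 / 10000
   = 568.322 cm^2 / 10000
   = 0.0568 m^2

0.0568


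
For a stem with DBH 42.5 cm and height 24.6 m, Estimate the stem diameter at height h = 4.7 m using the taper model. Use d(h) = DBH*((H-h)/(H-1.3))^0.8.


Taper: d(h) = DBH * ((H - h) / (H - 1.3))^0.8
Numerator = H - h = 24.6 - 4.7 = 19.9 m
Denominator = H - 1.3 = 24.6 - 1.3 = 23.3 m
Ratio = 19.9 / 23.3 = 0.85408
d = 42.5 * 0.85408^0.8 = 37.5 cm

37.5


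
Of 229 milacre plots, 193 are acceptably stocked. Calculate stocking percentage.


Formula: Stocking % = stocked plots / total plots * 100
Stocking = 193 / 229 * 100
Stocking = 0.8428 * 100 = 84.3%

84.3


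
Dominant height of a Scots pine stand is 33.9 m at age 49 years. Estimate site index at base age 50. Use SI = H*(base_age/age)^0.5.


Formula: SI = H_dom * (base_age / age)^0.5
Age ratio = 50 / 49 = 1.02041
sqrt(age_ratio) = 1.01015
SI = 33.9 * 1.01015 = 34.2 m

34.2


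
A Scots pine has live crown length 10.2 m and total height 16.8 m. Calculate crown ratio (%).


Formula: Crown Ratio = (Crown Length / Total Height) * 100
CR = (10.2 m / 16.8 m) * 100
CR = 0.6071 * 100 = 60.7%

60.7


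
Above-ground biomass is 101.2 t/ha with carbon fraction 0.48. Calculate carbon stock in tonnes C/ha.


Formula: Carbon Stock = Biomass * Carbon Fraction
C = 101.2 t/ha * 0.48
C = 48.6 t C/ha

48.6


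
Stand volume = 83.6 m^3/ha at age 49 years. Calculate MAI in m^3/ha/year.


Formula: MAI = Total Volume / Stand Age
MAI = 83.6 m^3/ha / 49 years
MAI = 1.71 m^3/ha/year

1.71


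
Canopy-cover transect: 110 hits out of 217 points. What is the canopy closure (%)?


Formula: Canopy closure = covered points / total points * 100
Closure = 110 / 217 * 100
Closure = 0.5069 * 100 = 50.7%

50.7


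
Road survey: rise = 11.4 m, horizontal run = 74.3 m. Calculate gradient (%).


Formula: Gradient = rise / run * 100
Gradient = 11.4 / 74.3 * 100 = 15.3%

15.3


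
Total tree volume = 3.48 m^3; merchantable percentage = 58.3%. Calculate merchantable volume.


Formula: MV = V_total * (merchantable_pct / 100)
Merchantable fraction = 58.3% / 100 = 0.583
MV = 3.48 m^3 * 0.583 = 2.029 m^3

2.029


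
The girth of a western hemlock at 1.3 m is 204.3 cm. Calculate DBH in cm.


Formula: DBH = C / pi
DBH = 204.3 / pi
pi = 3.14159...
DBH = 65.0 cm

65.0


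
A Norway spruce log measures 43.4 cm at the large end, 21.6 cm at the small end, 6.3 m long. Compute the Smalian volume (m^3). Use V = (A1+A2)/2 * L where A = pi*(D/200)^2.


Smalian: V = (A1 + A2)/2 * L,  A = pi*(D/200)^2
A1 = pi*(43.4/200)^2 = 0.147934 m^2
A2 = pi*(21.6/200)^2 = 0.036644 m^2
V = (0.147934+0.036644)/2*6.3 = 0.5814 m^3

0.5814


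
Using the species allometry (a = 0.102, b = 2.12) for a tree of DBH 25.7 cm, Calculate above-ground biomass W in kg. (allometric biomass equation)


Formula: W = a * DBH^b  (allometric power law)
DBH^b = 25.7^2.12 = 975.1204
W = 0.102 * 975.1204 = 99.5 kg

99.5


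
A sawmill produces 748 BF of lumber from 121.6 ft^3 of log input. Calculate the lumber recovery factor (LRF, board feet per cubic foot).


Formula: LRF = Lumber Output (BF) / Log Input (ft^3)
LRF = 748 BF / 121.6 ft^3
LRF = 6.15 BF/ft^3

6.15


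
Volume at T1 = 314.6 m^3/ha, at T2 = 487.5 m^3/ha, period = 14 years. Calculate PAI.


Formula: PAI = (V_T2 - V_T1) / (T2 - T1)
Volume increment = 487.5 - 314.6 = 172.9 m^3/ha
PAI = 172.9 / 14 = 12.35 m^3/ha/year

12.35


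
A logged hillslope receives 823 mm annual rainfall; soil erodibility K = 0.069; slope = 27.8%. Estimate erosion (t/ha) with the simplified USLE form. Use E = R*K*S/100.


Formula: E = R * K * S / 100  (simplified USLE)
R * K = 823 * 0.069 = 56.787
E = 56.787 * 27.8 / 100 = 15.79 t/ha

15.79


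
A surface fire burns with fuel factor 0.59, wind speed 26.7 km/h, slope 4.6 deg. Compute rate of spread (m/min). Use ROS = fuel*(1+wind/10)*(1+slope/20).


Formula: ROS = fuel * (1 + wind/10) * (1 + slope/20)
Wind factor = 1 + 26.7/10 = 3.67
Slope factor = 1 + 4.6/20 = 1.23
ROS = 0.59 * 3.67 * 1.23 = 2.66 m/min

2.66


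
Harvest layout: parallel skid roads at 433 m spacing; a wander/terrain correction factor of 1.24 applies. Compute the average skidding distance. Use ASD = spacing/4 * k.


Formula: ASD = (spacing / 4) * correction
Uncorrected distance = spacing / 4 = 433 / 4 = 108.25 m
ASD = 108.25 * 1.24 = 134 m

134


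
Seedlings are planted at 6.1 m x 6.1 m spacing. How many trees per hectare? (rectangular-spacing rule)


Formula: TPH = 10000 m^2/ha / (spacing_x * spacing_y)
Area per tree = 6.1 m * 6.1 m = 37.21 m^2
TPH = 10000 / 37.21 = 269 trees/ha

269


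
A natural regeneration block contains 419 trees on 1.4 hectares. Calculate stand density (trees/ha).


Formula: Stand Density = N_trees / Area_ha
Density = 419 trees / 1.4 ha
Density = 299 trees/ha

299


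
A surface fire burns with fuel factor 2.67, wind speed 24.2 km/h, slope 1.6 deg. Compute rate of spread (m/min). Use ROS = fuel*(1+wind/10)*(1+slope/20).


Formula: ROS = fuel * (1 + wind/10) * (1 + slope/20)
Wind factor = 1 + 24.2/10 = 3.42
Slope factor = 1 + 1.6/20 = 1.08
ROS = 2.67 * 3.42 * 1.08 = 9.86 m/min

9.86


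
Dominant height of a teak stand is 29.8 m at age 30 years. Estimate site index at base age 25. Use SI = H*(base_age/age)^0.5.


Formula: SI = H_dom * (base_age / age)^0.5
Age ratio = 25 / 30 = 0.83333
sqrt(age_ratio) = 0.91287
SI = 29.8 * 0.91287 = 27.2 m

27.2


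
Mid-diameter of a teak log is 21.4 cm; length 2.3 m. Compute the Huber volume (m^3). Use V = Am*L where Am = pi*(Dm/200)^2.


Huber: V = Am * L,  Am = pi*(Dm/200)^2
Am = pi*(21.4/200)^2 = 0.035968 m^2
V = 0.035968*2.3 = 0.0827 m^3

0.0827


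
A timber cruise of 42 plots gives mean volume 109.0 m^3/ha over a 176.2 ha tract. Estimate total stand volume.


Formula: Total Volume = Mean Volume per ha * Total Area
Total Volume = 109.0 m^3/ha * 176.2 ha
Total Volume = 19206 m^3

19206


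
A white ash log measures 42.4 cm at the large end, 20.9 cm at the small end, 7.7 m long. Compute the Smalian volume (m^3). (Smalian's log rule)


Smalian: V = (A1 + A2)/2 * L,  A = pi*(D/200)^2
A1 = pi*(42.4/200)^2 = 0.141196 m^2
A2 = pi*(20.9/200)^2 = 0.034307 m^2
V = (0.141196+0.034307)/2*7.7 = 0.6757 m^3

0.6757


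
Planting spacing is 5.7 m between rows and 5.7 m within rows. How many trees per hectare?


Formula: TPH = 10000 m^2/ha / (spacing_x * spacing_y)
Area per tree = 5.7 m * 5.7 m = 32.49 m^2
TPH = 10000 / 32.49 = 308 trees/ha

308


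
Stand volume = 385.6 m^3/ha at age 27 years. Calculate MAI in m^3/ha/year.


Formula: MAI = Total Volume / Stand Age
MAI = 385.6 m^3/ha / 27 years
MAI = 14.28 m^3/ha/year

14.28


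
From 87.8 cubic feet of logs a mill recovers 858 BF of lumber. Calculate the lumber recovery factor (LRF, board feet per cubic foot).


Formula: LRF = Lumber Output (BF) / Log Input (ft^3)
LRF = 858 BF / 87.8 ft^3
LRF = 9.77 BF/ft^3

9.77


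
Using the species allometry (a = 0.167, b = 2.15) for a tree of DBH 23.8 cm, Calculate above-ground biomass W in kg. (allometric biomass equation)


Formula: W = a * DBH^b  (allometric power law)
DBH^b = 23.8^2.15 = 911.2561
W = 0.167 * 911.2561 = 152.2 kg

152.2


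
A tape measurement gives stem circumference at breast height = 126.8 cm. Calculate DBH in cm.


Formula: DBH = C / pi
DBH = 126.8 / pi
pi = 3.14159...
DBH = 40.4 cm

40.4


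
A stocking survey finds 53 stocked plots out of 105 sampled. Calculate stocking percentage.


Formula: Stocking % = stocked plots / total plots * 100
Stocking = 53 / 105 * 100
Stocking = 0.5048 * 100 = 50.5%

50.5


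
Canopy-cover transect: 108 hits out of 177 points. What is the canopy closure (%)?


Formula: Canopy closure = covered points / total points * 100
Closure = 108 / 177 * 100
Closure = 0.6102 * 100 = 61.0%

61.0


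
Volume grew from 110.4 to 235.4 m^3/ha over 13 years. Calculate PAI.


Formula: PAI = (V_T2 - V_T1) / (T2 - T1)
Volume increment = 235.4 - 110.4 = 125.0 m^3/ha
PAI = 125.0 / 13 = 9.62 m^3/ha/year

9.62


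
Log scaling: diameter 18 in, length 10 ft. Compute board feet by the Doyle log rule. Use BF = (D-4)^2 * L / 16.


Doyle: BF = (D - 4)^2 * L / 16
Adjusted diameter = 18 - 4 = 14 in
(D-4)^2 = 14^2 = 196
BF = 196 * 10 / 16 = 123 BF

123


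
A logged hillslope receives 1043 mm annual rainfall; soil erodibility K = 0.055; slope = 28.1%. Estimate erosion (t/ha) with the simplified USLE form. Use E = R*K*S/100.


Formula: E = R * K * S / 100  (simplified USLE)
R * K = 1043 * 0.055 = 57.365
E = 57.365 * 28.1 / 100 = 16.12 t/ha

16.12


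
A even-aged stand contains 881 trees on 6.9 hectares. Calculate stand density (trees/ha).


Formula: Stand Density = N_trees / Area_ha
Density = 881 trees / 6.9 ha
Density = 128 trees/ha

128


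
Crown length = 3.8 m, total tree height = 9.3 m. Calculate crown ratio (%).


Formula: Crown Ratio = (Crown Length / Total Height) * 100
CR = (3.8 m / 9.3 m) * 100
CR = 0.4086 * 100 = 40.9%

40.9


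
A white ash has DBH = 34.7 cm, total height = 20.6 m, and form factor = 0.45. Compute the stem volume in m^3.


Formula: V = pi * (DBH/200)^2 * H * ff
Radius = DBH/200 = 34.7/200 = 0.1735 m
Radius^2 = 0.1735^2 = 0.03010225 m^2
V = pi * 0.03010225 * 20.6 * 0.45
V = 0.877 m^3

0.877


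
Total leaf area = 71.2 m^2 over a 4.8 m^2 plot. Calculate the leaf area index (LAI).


Formula: LAI = total leaf area / ground area  (dimensionless)
LAI = 71.2 m^2 / 4.8 m^2
LAI = 14.83

14.83


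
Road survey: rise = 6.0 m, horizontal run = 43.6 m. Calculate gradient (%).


Formula: Gradient = rise / run * 100
Gradient = 6.0 / 43.6 * 100 = 13.8%

13.8


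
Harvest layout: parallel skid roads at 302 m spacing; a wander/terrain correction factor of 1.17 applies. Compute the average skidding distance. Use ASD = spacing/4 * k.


Formula: ASD = (spacing / 4) * correction
Uncorrected distance = spacing / 4 = 302 / 4 = 75.5 m
ASD = 75.5 * 1.17 = 88 m

88


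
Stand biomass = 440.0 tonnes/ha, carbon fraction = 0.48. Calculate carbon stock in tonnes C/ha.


Formula: Carbon Stock = Biomass * Carbon Fraction
C = 440.0 t/ha * 0.48
C = 211.2 t C/ha

211.2


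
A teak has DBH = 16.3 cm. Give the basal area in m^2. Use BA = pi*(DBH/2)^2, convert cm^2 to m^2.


Formula: BA = pi * (DBH/2)^2 / 10000  (cm^2 to m^2)
Radius = DBH/2 = 16.3/2 = 8.15 cm
BA = pi * 8.15^2 / 10000
   = 208.6724 cm^2 / 10000
   = 0.0209 m^2

0.0209


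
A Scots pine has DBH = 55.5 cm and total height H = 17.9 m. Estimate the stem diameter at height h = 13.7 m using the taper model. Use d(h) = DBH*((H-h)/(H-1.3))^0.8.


Taper: d(h) = DBH * ((H - h) / (H - 1.3))^0.8
Numerator = H - h = 17.9 - 13.7 = 4.2 m
Denominator = H - 1.3 = 17.9 - 1.3 = 16.6 m
Ratio = 4.2 / 16.6 = 0.25301
d = 55.5 * 0.25301^0.8 = 18.5 cm

18.5


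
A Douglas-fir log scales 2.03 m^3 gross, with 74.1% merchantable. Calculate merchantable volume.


Formula: MV = V_total * (merchantable_pct / 100)
Merchantable fraction = 74.1% / 100 = 0.741
MV = 2.03 m^3 * 0.741 = 1.504 m^3

1.504


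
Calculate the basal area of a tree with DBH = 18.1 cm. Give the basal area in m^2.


Formula: BA = pi * (DBH/2)^2 / 10000  (cm^2 to m^2)
Radius = DBH/2 = 18.1/2 = 9.05 cm
BA = pi * 9.05^2 / 10000
   = 257.3043 cm^2 / 10000
   = 0.0257 m^2

0.0257


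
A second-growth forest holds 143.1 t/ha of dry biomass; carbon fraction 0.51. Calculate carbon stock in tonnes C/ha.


Formula: Carbon Stock = Biomass * Carbon Fraction
C = 143.1 t/ha * 0.51
C = 73.0 t C/ha

73.0


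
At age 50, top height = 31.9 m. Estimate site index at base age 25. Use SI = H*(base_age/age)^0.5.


Formula: SI = H_dom * (base_age / age)^0.5
Age ratio = 25 / 50 = 0.5
sqrt(age_ratio) = 0.70711
SI = 31.9 * 0.70711 = 22.6 m

22.6


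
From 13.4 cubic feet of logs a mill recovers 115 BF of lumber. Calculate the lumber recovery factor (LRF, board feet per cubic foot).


Formula: LRF = Lumber Output (BF) / Log Input (ft^3)
LRF = 115 BF / 13.4 ft^3
LRF = 8.58 BF/ft^3

8.58


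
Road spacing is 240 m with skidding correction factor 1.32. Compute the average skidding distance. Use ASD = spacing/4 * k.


Formula: ASD = (spacing / 4) * correction
Uncorrected distance = spacing / 4 = 240 / 4 = 60 m
ASD = 60 * 1.32 = 79 m

79


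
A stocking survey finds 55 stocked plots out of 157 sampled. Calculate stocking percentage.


Formula: Stocking % = stocked plots / total plots * 100
Stocking = 55 / 157 * 100
Stocking = 0.3503 * 100 = 35.0%

35.0


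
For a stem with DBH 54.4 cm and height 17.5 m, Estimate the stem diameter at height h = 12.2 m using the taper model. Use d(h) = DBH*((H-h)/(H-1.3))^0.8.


Taper: d(h) = DBH * ((H - h) / (H - 1.3))^0.8
Numerator = H - h = 17.5 - 12.2 = 5.3 m
Denominator = H - 1.3 = 17.5 - 1.3 = 16.2 m
Ratio = 5.3 / 16.2 = 0.32716
d = 54.4 * 0.32716^0.8 = 22.3 cm

22.3
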